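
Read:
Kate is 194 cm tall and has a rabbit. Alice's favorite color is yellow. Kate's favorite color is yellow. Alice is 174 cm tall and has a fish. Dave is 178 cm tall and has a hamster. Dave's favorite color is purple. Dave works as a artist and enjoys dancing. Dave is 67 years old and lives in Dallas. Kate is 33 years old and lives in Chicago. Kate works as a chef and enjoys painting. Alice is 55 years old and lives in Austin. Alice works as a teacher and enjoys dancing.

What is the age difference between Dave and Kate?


|67 - 33| = 34

34


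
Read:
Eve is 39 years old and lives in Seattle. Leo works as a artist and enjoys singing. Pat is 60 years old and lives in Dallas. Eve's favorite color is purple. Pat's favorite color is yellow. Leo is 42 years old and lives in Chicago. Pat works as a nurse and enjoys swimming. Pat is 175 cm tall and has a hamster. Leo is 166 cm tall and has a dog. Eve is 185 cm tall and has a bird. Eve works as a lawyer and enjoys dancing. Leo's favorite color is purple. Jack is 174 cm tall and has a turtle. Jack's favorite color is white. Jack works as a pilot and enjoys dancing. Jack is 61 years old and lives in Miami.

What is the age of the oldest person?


Oldest: Jack at 61

61


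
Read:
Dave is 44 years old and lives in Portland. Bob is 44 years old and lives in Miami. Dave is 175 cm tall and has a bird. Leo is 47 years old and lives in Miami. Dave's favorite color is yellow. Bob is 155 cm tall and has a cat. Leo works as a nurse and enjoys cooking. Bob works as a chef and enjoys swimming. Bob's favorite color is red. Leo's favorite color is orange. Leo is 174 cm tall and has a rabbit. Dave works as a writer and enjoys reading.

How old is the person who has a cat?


Person with cat is Bob, age 44

44


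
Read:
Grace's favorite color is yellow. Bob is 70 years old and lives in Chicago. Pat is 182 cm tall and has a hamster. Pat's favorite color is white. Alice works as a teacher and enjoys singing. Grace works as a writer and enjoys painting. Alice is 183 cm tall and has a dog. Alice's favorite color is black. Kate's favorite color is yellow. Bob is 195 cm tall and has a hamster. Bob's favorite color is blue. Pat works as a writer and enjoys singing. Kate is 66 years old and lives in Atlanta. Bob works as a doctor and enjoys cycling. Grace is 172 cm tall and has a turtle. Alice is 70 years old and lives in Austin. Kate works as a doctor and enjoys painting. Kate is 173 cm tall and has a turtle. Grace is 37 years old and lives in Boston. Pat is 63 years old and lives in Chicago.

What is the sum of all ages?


37+66+63+70+70 = 306

306


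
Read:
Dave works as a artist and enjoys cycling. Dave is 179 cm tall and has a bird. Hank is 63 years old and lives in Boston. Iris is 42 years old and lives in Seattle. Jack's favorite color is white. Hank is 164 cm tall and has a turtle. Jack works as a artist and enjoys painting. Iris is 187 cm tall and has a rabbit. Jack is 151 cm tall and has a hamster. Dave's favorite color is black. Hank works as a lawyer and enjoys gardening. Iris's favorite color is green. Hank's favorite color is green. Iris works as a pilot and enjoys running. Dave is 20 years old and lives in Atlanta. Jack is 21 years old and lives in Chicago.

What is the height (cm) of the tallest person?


Tallest: Iris at 187 cm

187


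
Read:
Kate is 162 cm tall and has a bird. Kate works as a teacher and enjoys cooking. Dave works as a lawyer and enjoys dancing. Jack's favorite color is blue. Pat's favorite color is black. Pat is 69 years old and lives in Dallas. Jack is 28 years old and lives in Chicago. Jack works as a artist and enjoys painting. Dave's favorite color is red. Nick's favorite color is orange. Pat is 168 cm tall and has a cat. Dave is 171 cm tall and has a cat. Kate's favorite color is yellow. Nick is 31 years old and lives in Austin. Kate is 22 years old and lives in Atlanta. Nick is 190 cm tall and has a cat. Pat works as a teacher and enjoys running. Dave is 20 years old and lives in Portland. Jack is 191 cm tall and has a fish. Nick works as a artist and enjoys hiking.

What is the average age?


Sum=170, n=5, avg=34

34


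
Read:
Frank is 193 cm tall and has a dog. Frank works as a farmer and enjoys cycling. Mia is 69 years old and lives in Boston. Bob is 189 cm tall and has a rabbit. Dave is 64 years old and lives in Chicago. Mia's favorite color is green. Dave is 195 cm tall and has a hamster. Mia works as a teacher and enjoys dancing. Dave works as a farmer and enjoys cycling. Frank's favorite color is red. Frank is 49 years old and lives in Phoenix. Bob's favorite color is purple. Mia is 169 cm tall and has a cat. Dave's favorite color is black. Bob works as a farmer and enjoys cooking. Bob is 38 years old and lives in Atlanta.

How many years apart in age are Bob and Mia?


38 vs 69, diff = 31

31


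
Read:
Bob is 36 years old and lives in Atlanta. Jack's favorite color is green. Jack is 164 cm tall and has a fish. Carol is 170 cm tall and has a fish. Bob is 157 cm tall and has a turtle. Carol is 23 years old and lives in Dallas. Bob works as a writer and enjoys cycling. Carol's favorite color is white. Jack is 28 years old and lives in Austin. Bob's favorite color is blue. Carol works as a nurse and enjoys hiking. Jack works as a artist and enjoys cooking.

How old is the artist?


The artist is Jack, age 28

28


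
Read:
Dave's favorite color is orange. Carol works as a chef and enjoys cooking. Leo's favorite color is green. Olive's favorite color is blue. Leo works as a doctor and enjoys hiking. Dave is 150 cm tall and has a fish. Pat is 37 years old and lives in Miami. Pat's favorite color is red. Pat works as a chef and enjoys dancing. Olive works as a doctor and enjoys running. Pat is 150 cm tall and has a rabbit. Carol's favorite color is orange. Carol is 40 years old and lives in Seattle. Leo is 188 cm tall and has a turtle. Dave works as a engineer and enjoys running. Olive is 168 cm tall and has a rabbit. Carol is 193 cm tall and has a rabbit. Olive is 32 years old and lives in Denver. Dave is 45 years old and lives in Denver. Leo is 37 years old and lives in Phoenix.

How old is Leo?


Leo is 37 years old

37


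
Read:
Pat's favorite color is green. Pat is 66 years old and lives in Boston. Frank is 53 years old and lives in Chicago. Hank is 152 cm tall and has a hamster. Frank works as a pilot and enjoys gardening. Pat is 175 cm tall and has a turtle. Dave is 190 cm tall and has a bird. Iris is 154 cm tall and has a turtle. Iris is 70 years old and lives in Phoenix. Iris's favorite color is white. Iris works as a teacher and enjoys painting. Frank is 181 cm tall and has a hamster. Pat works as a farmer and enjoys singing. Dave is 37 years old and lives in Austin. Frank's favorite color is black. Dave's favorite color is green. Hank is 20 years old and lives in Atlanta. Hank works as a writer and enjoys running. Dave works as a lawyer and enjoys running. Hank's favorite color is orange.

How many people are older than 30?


Filter: 4

4


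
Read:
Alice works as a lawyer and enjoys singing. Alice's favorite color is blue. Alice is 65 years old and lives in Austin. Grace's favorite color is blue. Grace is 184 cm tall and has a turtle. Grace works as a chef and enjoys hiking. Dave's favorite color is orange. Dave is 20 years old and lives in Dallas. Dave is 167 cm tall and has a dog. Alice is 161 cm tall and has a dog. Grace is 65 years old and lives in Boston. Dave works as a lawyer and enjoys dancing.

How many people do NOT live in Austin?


Not in Austin: 2

2


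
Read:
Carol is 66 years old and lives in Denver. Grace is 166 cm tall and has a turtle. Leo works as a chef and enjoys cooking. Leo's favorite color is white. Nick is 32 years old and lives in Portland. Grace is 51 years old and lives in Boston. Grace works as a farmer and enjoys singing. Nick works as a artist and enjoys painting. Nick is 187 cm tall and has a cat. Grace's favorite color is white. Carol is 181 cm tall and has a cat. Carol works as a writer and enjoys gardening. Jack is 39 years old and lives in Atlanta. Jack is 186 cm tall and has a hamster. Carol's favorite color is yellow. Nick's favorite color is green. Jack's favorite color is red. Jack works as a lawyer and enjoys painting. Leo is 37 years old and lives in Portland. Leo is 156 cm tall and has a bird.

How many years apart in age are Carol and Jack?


66 vs 39, diff = 27

27


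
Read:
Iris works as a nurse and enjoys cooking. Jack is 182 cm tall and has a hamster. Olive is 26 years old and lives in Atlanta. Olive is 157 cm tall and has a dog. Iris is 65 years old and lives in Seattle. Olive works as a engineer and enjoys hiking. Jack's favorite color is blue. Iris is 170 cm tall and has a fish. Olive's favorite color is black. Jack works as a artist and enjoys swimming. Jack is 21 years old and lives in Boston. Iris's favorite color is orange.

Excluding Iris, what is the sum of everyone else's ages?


Sum (excluding Iris): 47

47


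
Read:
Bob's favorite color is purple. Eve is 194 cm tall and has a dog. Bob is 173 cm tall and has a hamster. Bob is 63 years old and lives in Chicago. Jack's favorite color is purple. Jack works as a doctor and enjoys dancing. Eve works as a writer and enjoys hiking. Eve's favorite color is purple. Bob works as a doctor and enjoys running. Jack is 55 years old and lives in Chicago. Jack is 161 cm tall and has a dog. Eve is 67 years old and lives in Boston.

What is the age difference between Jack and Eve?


|55 - 67| = 12

12


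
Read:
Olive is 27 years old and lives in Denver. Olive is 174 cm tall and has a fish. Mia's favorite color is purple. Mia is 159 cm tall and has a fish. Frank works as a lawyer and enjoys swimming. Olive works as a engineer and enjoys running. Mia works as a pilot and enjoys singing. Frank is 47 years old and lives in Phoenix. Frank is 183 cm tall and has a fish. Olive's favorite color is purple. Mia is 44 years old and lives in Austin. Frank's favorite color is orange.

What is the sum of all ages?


47+44+27 = 118

118


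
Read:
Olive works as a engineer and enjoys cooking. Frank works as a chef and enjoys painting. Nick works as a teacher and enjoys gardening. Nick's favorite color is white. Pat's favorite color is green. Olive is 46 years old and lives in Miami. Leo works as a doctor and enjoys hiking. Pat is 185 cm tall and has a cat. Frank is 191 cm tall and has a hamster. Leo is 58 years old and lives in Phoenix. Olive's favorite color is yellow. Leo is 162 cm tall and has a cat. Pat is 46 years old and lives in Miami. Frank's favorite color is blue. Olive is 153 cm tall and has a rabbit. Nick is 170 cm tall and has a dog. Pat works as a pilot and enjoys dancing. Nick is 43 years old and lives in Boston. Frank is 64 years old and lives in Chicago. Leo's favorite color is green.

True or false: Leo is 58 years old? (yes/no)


Leo is actually 58. yes

yes


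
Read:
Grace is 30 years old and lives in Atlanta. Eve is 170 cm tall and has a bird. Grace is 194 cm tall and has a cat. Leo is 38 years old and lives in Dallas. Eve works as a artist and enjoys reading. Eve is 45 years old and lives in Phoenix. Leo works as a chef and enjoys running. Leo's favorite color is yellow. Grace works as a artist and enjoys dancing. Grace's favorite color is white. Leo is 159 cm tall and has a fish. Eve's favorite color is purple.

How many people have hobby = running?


Count: 1

1


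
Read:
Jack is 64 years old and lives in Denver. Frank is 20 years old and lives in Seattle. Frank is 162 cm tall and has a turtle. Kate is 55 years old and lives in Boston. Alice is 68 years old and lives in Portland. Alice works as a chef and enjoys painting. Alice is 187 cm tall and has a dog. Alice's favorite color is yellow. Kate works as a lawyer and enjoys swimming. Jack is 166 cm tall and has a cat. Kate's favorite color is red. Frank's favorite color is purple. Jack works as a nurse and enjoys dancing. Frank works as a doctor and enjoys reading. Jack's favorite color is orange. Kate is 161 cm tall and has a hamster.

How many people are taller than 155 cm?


Taller than 155: 4

4


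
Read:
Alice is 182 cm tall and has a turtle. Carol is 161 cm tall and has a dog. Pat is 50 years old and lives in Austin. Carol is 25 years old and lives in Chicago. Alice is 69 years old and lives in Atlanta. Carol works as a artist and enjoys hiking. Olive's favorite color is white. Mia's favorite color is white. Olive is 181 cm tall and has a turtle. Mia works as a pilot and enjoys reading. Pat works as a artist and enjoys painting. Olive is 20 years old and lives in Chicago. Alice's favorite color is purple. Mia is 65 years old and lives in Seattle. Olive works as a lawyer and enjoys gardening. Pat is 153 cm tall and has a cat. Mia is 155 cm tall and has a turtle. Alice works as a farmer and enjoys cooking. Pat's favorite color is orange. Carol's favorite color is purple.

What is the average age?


Sum=229, n=5, avg=45.8

45.8


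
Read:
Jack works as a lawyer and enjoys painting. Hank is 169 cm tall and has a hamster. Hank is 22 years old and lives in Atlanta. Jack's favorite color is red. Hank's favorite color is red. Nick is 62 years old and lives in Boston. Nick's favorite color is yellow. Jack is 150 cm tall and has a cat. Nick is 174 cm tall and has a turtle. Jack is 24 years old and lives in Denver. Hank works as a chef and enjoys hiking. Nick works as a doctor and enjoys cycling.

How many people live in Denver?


Count in Denver: 1

1


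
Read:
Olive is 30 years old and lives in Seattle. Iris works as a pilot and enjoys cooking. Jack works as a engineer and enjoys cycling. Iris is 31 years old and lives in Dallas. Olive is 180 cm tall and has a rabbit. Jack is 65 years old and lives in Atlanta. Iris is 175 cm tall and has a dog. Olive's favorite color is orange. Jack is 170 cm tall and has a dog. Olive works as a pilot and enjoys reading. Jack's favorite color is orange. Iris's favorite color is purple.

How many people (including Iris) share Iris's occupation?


Iris is a pilot. Count = 2

2


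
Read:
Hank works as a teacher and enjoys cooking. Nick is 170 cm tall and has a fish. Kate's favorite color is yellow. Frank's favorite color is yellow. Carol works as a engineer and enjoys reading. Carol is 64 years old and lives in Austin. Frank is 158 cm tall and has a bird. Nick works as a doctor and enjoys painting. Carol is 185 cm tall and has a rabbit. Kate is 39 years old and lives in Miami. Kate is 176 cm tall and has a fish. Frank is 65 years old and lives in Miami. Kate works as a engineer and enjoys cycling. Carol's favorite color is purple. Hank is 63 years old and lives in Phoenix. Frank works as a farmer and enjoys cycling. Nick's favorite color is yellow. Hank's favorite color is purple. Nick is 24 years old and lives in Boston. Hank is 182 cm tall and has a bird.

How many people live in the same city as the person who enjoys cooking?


Person with hobby cooking is Hank, city Phoenix. Count = 1

1


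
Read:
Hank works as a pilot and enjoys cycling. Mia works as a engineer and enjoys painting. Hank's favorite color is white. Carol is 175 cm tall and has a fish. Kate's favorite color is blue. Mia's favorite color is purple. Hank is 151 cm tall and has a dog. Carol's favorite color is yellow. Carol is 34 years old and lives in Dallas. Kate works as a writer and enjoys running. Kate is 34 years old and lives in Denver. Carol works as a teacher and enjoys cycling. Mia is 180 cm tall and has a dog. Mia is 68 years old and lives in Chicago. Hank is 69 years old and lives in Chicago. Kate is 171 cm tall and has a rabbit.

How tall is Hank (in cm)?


Hank is 151 cm tall

151


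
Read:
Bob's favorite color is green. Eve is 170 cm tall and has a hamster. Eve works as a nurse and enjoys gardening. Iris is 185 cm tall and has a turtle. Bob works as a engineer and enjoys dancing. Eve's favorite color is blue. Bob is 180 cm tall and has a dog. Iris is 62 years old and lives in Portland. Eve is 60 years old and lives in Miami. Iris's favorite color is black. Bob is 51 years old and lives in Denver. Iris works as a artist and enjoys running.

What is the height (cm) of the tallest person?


Tallest: Iris at 185 cm

185


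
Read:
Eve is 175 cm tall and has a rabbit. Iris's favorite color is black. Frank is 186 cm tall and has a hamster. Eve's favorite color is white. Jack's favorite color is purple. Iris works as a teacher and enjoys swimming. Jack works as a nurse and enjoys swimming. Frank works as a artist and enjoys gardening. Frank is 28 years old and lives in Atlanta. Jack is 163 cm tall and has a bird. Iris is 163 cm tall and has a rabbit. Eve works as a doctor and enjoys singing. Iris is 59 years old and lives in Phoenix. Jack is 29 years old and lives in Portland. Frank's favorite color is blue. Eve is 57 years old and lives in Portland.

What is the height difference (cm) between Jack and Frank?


|163 - 186| = 23

23


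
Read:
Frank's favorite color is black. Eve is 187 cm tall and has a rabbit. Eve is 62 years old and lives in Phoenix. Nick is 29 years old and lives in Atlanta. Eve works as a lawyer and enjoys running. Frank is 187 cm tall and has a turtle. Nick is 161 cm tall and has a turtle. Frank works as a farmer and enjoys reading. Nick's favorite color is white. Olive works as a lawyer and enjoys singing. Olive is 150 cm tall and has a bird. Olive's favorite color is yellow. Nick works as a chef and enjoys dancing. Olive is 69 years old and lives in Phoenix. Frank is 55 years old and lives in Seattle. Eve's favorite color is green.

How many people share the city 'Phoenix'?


Count: 2

2


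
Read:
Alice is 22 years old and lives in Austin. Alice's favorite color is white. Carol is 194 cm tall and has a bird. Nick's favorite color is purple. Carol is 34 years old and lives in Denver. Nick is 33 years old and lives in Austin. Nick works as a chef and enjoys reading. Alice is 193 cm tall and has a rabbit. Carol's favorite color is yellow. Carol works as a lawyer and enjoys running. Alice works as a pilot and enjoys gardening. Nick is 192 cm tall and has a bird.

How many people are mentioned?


People: Alice, Nick, Carol. Count = 3

3


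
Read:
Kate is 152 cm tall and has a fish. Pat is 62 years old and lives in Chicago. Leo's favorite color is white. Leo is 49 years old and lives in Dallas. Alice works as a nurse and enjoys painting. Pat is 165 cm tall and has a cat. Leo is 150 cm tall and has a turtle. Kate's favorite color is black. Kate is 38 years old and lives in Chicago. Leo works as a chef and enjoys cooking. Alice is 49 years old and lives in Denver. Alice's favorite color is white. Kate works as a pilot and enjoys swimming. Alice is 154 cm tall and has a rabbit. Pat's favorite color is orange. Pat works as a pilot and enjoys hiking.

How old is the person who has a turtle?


Person with turtle is Leo, age 49

49


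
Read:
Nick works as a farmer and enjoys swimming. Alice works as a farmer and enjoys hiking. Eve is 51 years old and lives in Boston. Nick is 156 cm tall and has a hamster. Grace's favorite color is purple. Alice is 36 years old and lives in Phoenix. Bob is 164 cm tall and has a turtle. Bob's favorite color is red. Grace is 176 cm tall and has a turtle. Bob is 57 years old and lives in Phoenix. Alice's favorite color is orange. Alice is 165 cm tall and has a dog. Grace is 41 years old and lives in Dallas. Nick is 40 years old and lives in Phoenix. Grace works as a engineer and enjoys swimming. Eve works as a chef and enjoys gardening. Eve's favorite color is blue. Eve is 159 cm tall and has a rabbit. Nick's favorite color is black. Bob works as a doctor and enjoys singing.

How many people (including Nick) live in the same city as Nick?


Nick lives in Phoenix. Count = 3

3


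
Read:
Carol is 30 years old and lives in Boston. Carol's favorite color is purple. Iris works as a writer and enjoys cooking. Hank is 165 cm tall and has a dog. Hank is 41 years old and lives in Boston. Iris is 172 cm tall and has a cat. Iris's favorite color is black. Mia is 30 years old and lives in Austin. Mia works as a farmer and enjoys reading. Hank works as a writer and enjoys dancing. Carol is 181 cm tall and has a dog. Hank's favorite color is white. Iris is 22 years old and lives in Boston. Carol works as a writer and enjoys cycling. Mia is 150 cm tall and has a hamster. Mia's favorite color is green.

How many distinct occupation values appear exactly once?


Unique occupation values: 1

1


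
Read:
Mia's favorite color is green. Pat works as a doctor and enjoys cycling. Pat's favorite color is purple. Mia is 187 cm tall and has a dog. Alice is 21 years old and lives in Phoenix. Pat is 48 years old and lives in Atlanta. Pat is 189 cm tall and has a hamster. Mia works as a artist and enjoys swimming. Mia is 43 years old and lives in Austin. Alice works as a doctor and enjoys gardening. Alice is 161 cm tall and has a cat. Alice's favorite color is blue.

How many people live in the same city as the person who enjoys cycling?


Person with hobby cycling is Pat, city Atlanta. Count = 1

1


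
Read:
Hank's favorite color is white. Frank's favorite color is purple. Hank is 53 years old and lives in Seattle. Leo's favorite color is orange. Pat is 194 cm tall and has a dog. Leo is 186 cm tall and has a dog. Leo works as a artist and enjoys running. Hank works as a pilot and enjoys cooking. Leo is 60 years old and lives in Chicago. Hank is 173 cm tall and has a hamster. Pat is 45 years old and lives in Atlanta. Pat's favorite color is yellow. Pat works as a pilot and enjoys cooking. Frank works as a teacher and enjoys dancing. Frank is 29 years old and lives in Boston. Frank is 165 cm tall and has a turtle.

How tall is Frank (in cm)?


Frank is 165 cm tall

165


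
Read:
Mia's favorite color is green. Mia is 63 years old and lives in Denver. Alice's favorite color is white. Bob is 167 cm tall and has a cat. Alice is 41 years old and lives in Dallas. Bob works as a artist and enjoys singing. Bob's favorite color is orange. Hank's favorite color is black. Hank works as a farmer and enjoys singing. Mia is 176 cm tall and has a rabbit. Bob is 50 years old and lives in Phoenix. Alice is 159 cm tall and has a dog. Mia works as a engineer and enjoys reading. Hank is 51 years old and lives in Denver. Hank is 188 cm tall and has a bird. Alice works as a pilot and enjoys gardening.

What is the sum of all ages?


50+51+41+63 = 205

205


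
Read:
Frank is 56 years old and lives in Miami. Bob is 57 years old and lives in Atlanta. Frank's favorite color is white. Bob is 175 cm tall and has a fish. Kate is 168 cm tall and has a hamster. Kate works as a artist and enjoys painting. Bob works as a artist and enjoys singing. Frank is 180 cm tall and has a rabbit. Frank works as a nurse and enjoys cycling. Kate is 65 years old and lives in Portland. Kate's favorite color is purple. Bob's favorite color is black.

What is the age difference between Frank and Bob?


|56 - 57| = 1

1


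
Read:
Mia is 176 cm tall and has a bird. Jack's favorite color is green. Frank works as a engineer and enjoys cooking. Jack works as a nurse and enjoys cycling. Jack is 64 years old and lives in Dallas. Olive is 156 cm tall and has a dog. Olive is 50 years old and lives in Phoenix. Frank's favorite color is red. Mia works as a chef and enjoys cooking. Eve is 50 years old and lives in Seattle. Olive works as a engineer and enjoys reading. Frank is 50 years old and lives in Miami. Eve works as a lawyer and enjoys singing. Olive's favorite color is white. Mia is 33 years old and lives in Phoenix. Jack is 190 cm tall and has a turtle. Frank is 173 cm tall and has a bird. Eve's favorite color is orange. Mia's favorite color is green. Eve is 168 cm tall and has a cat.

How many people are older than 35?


Filter: 4

4


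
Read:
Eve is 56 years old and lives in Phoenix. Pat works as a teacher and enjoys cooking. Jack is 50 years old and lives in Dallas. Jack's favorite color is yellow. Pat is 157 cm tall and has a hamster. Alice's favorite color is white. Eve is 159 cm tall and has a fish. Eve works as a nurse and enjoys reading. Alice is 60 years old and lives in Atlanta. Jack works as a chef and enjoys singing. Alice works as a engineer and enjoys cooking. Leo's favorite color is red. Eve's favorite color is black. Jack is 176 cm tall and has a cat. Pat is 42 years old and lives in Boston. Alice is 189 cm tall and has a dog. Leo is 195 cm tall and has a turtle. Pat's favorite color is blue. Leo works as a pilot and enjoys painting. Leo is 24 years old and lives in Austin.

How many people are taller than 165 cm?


Taller than 165: 3

3


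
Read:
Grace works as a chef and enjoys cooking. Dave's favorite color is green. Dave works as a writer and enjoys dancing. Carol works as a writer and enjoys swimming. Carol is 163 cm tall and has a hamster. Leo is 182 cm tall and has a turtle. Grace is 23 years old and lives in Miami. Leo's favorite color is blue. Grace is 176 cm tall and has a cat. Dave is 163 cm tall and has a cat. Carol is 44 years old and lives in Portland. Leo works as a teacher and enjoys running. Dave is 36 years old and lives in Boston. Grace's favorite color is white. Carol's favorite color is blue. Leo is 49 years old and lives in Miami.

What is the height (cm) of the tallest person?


Tallest: Leo at 182 cm

182


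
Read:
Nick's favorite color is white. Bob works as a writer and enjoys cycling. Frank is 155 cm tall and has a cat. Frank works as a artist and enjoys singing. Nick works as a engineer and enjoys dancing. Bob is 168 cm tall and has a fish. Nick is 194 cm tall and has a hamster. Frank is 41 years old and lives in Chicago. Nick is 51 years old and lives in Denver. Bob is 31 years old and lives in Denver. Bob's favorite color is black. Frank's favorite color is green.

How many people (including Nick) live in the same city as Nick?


Nick lives in Denver. Count = 2

2


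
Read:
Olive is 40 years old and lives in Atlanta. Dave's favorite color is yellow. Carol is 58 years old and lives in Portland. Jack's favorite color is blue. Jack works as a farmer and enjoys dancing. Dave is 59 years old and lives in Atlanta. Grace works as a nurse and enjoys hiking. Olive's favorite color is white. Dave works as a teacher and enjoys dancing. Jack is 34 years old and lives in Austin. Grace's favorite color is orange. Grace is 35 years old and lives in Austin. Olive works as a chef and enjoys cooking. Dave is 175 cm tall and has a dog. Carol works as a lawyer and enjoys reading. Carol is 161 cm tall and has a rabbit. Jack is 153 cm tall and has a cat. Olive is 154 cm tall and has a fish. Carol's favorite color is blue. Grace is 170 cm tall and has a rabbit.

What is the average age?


Sum=226, n=5, avg=45.2

45.2


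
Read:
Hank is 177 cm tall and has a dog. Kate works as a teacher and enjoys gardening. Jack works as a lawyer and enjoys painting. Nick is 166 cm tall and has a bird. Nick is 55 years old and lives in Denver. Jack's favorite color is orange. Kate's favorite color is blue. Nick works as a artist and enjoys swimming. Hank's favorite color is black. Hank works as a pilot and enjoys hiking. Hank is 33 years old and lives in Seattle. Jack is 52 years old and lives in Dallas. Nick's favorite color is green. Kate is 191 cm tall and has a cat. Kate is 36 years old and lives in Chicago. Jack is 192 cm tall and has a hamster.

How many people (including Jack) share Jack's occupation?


Jack is a lawyer. Count = 1

1


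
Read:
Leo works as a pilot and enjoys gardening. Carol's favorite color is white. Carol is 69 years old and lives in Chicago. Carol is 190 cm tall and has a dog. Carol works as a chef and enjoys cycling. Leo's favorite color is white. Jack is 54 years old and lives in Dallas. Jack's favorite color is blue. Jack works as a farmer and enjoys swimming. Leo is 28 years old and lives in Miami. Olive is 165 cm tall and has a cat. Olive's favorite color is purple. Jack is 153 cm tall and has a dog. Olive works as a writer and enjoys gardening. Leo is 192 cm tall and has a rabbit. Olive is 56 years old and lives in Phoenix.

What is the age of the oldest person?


Oldest: Carol at 69

69


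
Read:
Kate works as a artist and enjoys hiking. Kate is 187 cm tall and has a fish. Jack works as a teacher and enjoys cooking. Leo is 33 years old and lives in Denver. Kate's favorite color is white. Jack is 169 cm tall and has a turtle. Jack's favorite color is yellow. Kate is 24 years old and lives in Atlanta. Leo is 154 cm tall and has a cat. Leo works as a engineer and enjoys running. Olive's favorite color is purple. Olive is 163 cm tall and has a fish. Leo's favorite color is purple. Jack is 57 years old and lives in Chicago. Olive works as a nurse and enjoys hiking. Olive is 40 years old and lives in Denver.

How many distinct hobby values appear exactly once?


Unique hobby values: 2

2


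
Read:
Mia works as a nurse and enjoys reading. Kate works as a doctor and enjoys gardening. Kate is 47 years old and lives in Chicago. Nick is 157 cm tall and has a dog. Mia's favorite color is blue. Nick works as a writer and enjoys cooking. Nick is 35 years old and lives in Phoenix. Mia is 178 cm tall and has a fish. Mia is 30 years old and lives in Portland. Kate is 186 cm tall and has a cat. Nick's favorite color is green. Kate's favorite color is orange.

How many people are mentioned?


People: Mia, Nick, Kate. Count = 3

3


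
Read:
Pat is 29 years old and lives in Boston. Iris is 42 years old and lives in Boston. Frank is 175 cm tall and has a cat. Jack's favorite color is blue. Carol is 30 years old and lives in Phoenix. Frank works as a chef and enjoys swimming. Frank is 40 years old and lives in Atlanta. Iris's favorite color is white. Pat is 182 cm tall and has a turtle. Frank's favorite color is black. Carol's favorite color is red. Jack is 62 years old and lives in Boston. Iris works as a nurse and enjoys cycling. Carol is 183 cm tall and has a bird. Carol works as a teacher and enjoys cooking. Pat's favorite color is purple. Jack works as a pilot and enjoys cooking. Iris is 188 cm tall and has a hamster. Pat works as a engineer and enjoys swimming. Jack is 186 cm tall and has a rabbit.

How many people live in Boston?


Count in Boston: 3

3


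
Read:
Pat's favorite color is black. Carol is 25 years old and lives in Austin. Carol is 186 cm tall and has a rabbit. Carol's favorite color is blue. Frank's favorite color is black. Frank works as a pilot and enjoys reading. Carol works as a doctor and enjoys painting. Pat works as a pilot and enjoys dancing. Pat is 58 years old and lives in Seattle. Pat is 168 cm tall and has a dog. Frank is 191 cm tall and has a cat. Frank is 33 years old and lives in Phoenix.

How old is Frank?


Frank is 33 years old

33


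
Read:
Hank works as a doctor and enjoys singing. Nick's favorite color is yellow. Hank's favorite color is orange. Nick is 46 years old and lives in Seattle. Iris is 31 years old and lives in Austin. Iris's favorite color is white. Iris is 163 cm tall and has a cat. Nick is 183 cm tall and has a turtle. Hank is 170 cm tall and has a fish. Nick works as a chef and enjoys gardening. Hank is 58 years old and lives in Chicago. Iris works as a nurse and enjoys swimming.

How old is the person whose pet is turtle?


Person with pet=turtle is Nick, age 46

46


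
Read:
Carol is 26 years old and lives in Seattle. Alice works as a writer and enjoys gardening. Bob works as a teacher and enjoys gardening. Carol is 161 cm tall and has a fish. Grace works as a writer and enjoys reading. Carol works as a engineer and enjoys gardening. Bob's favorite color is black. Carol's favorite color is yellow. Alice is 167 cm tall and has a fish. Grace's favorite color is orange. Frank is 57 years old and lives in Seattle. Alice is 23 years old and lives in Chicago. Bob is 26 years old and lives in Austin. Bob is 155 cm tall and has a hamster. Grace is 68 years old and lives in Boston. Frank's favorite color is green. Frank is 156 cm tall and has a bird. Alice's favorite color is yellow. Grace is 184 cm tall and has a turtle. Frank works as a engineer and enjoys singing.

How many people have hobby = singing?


Count: 1

1


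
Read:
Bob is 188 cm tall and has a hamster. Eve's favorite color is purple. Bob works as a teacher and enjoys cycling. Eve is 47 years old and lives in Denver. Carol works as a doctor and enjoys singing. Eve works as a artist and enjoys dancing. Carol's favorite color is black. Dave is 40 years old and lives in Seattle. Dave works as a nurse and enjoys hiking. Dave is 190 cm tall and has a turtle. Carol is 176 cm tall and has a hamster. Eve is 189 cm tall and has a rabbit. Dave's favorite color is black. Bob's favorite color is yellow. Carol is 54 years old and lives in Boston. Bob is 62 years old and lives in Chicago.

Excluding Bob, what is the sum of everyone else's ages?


Sum (excluding Bob): 141

141


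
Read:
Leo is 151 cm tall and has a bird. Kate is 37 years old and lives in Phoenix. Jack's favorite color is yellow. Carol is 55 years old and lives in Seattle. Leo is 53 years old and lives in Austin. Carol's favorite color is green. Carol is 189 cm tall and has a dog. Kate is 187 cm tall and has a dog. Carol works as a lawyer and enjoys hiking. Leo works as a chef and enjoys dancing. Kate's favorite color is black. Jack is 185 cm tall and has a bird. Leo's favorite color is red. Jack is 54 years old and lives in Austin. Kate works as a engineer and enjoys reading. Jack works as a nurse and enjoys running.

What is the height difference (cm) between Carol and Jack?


|189 - 185| = 4

4


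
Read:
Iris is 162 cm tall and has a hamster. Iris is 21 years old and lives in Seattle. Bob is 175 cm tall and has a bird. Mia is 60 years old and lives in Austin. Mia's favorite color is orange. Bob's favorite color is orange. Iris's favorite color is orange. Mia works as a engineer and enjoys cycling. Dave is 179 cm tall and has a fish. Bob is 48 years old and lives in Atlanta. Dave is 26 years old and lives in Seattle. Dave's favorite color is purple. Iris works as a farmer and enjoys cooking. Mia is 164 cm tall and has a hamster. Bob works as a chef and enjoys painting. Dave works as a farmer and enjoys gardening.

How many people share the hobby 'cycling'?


Count: 1

1


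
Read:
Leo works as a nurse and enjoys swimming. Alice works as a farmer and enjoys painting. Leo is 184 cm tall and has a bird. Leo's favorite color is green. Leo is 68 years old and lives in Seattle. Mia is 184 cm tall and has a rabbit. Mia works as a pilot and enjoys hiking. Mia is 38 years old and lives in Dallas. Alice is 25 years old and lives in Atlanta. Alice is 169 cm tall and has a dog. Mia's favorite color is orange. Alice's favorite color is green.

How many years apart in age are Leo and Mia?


68 vs 38, diff = 30

30


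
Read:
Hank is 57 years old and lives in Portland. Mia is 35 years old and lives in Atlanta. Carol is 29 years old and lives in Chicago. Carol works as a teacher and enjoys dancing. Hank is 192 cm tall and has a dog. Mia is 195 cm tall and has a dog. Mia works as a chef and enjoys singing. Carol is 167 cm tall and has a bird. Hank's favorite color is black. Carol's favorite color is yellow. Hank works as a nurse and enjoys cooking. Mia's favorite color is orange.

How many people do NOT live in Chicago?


Not in Chicago: 2

2


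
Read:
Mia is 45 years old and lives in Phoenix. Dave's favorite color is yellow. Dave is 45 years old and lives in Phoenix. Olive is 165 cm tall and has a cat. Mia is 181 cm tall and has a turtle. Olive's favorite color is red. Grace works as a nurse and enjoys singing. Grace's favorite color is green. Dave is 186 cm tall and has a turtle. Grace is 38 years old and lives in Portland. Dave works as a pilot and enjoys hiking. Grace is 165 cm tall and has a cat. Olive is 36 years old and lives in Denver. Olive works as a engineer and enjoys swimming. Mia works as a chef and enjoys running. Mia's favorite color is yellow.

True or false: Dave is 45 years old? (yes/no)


Dave is actually 45. yes

yes


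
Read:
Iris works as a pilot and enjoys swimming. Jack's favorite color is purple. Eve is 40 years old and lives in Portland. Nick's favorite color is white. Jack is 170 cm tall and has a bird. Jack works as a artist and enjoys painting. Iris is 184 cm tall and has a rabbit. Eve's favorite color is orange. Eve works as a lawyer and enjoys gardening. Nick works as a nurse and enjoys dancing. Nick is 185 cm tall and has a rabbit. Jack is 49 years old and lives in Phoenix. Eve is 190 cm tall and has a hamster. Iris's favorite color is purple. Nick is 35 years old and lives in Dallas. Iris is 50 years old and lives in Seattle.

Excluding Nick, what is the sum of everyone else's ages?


Sum (excluding Nick): 139

139


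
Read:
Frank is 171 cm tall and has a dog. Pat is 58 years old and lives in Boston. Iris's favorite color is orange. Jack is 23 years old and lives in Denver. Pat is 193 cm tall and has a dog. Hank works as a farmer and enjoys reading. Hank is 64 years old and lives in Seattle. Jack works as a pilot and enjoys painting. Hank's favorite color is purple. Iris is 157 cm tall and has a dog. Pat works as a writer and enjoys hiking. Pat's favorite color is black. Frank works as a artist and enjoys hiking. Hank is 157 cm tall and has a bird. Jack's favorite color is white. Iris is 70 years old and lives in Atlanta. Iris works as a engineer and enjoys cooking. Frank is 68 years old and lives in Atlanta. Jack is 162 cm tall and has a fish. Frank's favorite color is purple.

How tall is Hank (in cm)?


Hank is 157 cm tall

157


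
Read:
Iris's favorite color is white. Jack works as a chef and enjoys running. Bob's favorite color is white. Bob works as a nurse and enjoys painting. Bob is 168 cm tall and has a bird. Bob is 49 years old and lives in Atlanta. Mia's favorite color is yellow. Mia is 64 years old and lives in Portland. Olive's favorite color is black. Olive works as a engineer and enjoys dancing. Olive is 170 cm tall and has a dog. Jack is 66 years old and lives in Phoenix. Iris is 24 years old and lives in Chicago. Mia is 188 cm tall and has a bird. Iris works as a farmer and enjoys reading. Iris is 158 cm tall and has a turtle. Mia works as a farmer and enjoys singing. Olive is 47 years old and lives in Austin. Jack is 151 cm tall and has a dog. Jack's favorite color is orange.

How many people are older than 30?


Filter: 4

4


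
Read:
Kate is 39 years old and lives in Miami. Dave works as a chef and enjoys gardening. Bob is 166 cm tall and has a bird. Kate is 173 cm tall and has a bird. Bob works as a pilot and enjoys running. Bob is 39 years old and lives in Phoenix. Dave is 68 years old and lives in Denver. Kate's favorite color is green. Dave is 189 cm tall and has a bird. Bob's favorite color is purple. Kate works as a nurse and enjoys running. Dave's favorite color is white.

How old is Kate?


Kate is 39 years old

39


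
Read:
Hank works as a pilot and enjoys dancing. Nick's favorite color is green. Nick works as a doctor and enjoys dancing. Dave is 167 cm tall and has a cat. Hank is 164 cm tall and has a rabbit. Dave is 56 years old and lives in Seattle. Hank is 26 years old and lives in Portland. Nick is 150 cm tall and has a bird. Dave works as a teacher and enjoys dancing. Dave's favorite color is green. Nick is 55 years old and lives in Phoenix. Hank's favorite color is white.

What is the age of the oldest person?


Oldest: Dave at 56

56


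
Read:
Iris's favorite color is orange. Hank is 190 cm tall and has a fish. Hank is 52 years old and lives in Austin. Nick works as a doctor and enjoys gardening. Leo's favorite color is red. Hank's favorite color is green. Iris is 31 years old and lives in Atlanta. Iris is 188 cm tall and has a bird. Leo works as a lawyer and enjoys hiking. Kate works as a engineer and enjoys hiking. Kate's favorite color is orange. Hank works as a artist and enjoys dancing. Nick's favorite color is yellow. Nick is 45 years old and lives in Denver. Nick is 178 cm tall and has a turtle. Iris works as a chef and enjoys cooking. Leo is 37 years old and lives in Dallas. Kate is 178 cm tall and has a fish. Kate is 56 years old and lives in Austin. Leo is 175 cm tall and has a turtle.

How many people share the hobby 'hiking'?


Count: 2

2
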